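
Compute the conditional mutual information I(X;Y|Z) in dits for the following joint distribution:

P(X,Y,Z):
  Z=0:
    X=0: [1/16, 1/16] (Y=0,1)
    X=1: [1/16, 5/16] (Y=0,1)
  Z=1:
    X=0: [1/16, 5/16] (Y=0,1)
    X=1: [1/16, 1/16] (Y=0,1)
0.0222 dits

Conditional mutual information: I(X;Y|Z) = H(X|Z) + H(Y|Z) - H(X,Y|Z)

H(Z) = 0.3010
H(X,Z) = 0.5452 → H(X|Z) = 0.2442
H(Y,Z) = 0.5452 → H(Y|Z) = 0.2442
H(X,Y,Z) = 0.7673 → H(X,Y|Z) = 0.4662

I(X;Y|Z) = 0.2442 + 0.2442 - 0.4662 = 0.0222 dits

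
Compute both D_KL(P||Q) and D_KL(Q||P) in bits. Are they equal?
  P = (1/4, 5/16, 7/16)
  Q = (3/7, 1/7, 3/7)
D_KL(P||Q) = 0.1715, D_KL(Q||P) = 0.1592

KL divergence is not symmetric: D_KL(P||Q) ≠ D_KL(Q||P) in general.

D_KL(P||Q) = 0.1715 bits
D_KL(Q||P) = 0.1592 bits

No, they are not equal!

This asymmetry is why KL divergence is not a true distance metric.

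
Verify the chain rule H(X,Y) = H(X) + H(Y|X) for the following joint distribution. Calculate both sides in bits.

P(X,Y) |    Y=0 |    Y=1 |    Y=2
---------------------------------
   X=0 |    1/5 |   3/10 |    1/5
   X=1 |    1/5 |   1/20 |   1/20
H(X,Y) = 2.3464, H(X) = 0.8813, H(Y|X) = 1.4651 (all in bits)

Chain rule: H(X,Y) = H(X) + H(Y|X)

Left side — joint entropy directly:
H(X,Y) = -Σ p(x,y) log p(x,y) = 2.3464 bits

Right side — compute H(Y|X) from the conditional distributions:
P(X) = (7/10, 3/10), so H(X) = 0.8813 bits
H(Y|X) = Σ_x P(X=x) · H(Y|X=x):
  P(Y|X=0) = (2/7, 3/7, 2/7), H(Y|X=0) = 1.5567, weight P(X=0) = 7/10
  P(Y|X=1) = (2/3, 1/6, 1/6), H(Y|X=1) = 1.2516, weight P(X=1) = 3/10
H(Y|X) = 1.4651 bits

H(X) + H(Y|X) = 0.8813 + 1.4651 = 2.3464 bits

Both sides equal 2.3464 bits. ✓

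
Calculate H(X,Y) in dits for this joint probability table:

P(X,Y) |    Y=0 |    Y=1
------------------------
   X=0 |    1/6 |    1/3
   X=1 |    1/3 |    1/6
0.5775 dits

Joint entropy is H(X,Y) = -Σ_{x,y} p(x,y) log p(x,y).

Summing over all non-zero entries:
H(X,Y) = -[1/6·log_10(1/6) + 1/3·log_10(1/3) + 1/3·log_10(1/3) + 1/6·log_10(1/6)]
H(X,Y) = 0.5775 dits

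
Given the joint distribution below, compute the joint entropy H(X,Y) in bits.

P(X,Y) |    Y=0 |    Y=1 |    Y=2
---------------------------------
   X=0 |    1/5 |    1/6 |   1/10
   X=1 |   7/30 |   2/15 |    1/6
2.5357 bits

Joint entropy is H(X,Y) = -Σ_{x,y} p(x,y) log p(x,y).

Summing over all non-zero entries:
H(X,Y) = -[1/5·log_2(1/5) + 1/6·log_2(1/6) + 1/10·log_2(1/10) + 7/30·log_2(7/30) + 2/15·log_2(2/15) + 1/6·log_2(1/6)]
H(X,Y) = 2.5357 bits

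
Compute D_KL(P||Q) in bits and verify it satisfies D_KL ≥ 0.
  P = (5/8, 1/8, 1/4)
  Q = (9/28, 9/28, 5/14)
0.3006 bits

KL divergence satisfies the Gibbs inequality: D_KL(P||Q) ≥ 0 for all distributions P, Q.

D_KL(P||Q) = Σ p(x) log(p(x)/q(x))
Term by term:
  x=0: 5/8 × log_2[(5/8)/(9/28)] = 0.5996
  x=1: 1/8 × log_2[(1/8)/(9/28)] = -0.1703
  x=2: 1/4 × log_2[(1/4)/(5/14)] = -0.1286
D_KL(P||Q) = 0.3006 bits

D_KL(P||Q) = 0.3006 ≥ 0 ✓

This non-negativity is a fundamental property: relative entropy cannot be negative because it measures how different Q is from P.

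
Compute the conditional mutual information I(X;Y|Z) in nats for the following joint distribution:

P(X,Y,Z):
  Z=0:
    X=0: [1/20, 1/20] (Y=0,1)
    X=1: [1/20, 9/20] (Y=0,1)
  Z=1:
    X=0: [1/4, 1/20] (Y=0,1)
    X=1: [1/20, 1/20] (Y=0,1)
0.0589 nats

Conditional mutual information: I(X;Y|Z) = H(X|Z) + H(Y|Z) - H(X,Y|Z)

H(Z) = 0.6730
H(X,Z) = 1.1683 → H(X|Z) = 0.4953
H(Y,Z) = 1.1683 → H(Y|Z) = 0.4953
H(X,Y,Z) = 1.6046 → H(X,Y|Z) = 0.9316

I(X;Y|Z) = 0.4953 + 0.4953 - 0.9316 = 0.0589 nats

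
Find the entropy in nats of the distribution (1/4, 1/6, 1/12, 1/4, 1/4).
1.5454 nats

Shannon entropy is H(X) = -Σ p(x) log p(x).

For P = (1/4, 1/6, 1/12, 1/4, 1/4):
H = -1/4 × log_e(1/4) -1/6 × log_e(1/6) -1/12 × log_e(1/12) -1/4 × log_e(1/4) -1/4 × log_e(1/4)
H = 1.5454 nats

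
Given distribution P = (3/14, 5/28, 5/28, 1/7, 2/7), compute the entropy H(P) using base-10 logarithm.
0.6867 dits

Shannon entropy is H(X) = -Σ p(x) log p(x).

For P = (3/14, 5/28, 5/28, 1/7, 2/7):
H = -3/14 × log_10(3/14) -5/28 × log_10(5/28) -5/28 × log_10(5/28) -1/7 × log_10(1/7) -2/7 × log_10(2/7)
H = 0.6867 dits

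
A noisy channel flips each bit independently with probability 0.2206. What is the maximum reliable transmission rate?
0.2387 bits

For a binary symmetric channel (BSC) with error probability p:
Capacity C = 1 - H(p) bits per symbol

where H(p) = -p log₂(p) - (1-p) log₂(1-p) is the binary entropy function.

H(0.2206) = 0.7613 bits
C = 1 - 0.7613 = 0.2387 bits per symbol

This means we can reliably transmit up to 0.2387 bits of information per channel use.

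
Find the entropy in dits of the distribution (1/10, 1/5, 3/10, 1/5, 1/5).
0.6762 dits

Shannon entropy is H(X) = -Σ p(x) log p(x).

For P = (1/10, 1/5, 3/10, 1/5, 1/5):
H = -1/10 × log_10(1/10) -1/5 × log_10(1/5) -3/10 × log_10(3/10) -1/5 × log_10(1/5) -1/5 × log_10(1/5)
H = 0.6762 dits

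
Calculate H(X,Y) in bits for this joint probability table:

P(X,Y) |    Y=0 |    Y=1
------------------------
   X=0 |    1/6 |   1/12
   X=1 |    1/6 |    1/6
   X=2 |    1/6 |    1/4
2.5221 bits

Joint entropy is H(X,Y) = -Σ_{x,y} p(x,y) log p(x,y).

Summing over all non-zero entries:
H(X,Y) = -[1/6·log_2(1/6) + 1/12·log_2(1/12) + 1/6·log_2(1/6) + 1/6·log_2(1/6) + 1/6·log_2(1/6) + 1/4·log_2(1/4)]
H(X,Y) = 2.5221 bits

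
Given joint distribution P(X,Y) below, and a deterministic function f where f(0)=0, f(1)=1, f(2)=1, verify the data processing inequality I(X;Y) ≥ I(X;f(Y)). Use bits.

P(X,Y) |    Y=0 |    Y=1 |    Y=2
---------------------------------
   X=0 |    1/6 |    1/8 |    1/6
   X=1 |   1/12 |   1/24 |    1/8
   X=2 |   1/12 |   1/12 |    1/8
I(X;Y) = 0.0150, I(X;f(Y)) = 0.0036, inequality holds: 0.0150 ≥ 0.0036

Data Processing Inequality: For any Markov chain X → Y → Z, we have I(X;Y) ≥ I(X;Z).

Here Z = f(Y) is a deterministic function of Y, forming X → Y → Z.

Original I(X;Y) = 0.0150 bits

After applying f:
P(X,Z) where Z=f(Y):
- P(X,Z=0) = P(X,Y=0)
- P(X,Z=1) = P(X,Y=1) + P(X,Y=2)

I(X;Z) = I(X;f(Y)) = 0.0036 bits

Verification: 0.0150 ≥ 0.0036 ✓

Information cannot be created by processing; the function f can only lose information about X.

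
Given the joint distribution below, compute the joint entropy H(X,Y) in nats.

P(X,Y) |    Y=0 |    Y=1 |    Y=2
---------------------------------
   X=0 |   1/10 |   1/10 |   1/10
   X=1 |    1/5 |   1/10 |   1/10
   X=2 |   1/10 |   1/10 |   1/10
2.1640 nats

Joint entropy is H(X,Y) = -Σ_{x,y} p(x,y) log p(x,y).

Summing over all non-zero entries:
H(X,Y) = -[1/10·log_e(1/10) + 1/10·log_e(1/10) + 1/10·log_e(1/10) + 1/5·log_e(1/5) + 1/10·log_e(1/10) + 1/10·log_e(1/10) + 1/10·log_e(1/10) + 1/10·log_e(1/10) + 1/10·log_e(1/10)]
H(X,Y) = 2.1640 nats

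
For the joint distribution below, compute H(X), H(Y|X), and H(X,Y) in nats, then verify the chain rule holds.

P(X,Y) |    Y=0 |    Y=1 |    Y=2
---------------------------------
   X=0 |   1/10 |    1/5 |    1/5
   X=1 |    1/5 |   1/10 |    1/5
H(X,Y) = 1.7481, H(X) = 0.6931, H(Y|X) = 1.0549 (all in nats)

Chain rule: H(X,Y) = H(X) + H(Y|X)

Left side — joint entropy directly:
H(X,Y) = -Σ p(x,y) log p(x,y) = 1.7481 nats

Right side — compute H(Y|X) from the conditional distributions:
P(X) = (1/2, 1/2), so H(X) = 0.6931 nats
H(Y|X) = Σ_x P(X=x) · H(Y|X=x):
  P(Y|X=0) = (1/5, 2/5, 2/5), H(Y|X=0) = 1.0549, weight P(X=0) = 1/2
  P(Y|X=1) = (2/5, 1/5, 2/5), H(Y|X=1) = 1.0549, weight P(X=1) = 1/2
H(Y|X) = 1.0549 nats

H(X) + H(Y|X) = 0.6931 + 1.0549 = 1.7481 nats

Both sides equal 1.7481 nats. ✓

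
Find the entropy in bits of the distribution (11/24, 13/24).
0.9950 bits

Shannon entropy is H(X) = -Σ p(x) log p(x).

For P = (11/24, 13/24):
H = -11/24 × log_2(11/24) -13/24 × log_2(13/24)
H = 0.9950 bits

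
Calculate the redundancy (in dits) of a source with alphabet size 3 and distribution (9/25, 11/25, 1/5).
0.0207 dits

Redundancy measures how far a source is from maximum entropy:
R = H_max - H(X)

Maximum entropy for 3 symbols: H_max = log_10(3) = 0.4771 dits
Actual entropy: H(X) = 0.4564 dits
Redundancy: R = 0.4771 - 0.4564 = 0.0207 dits

This redundancy represents potential for compression: the source could be compressed by 0.0207 dits per symbol.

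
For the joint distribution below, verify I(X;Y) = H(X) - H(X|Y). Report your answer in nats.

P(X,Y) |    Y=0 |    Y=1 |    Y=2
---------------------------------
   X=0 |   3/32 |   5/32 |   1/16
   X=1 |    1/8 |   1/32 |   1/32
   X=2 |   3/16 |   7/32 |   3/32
I(X;Y) = 0.0396 nats

Mutual information has multiple equivalent forms:
- I(X;Y) = H(X) - H(X|Y)
- I(X;Y) = H(Y) - H(Y|X)
- I(X;Y) = H(X) + H(Y) - H(X,Y)

Computing all quantities:
H(X) = 1.0239, H(Y) = 1.0458, H(X,Y) = 2.0300
H(X|Y) = 0.9843, H(Y|X) = 1.0061

Verification:
H(X) - H(X|Y) = 1.0239 - 0.9843 = 0.0396
H(Y) - H(Y|X) = 1.0458 - 1.0061 = 0.0396
H(X) + H(Y) - H(X,Y) = 1.0239 + 1.0458 - 2.0300 = 0.0396

All forms give I(X;Y) = 0.0396 nats. ✓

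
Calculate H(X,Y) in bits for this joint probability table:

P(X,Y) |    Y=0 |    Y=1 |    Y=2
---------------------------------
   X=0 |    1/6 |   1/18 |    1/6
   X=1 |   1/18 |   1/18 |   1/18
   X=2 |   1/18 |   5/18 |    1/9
2.8855 bits

Joint entropy is H(X,Y) = -Σ_{x,y} p(x,y) log p(x,y).

Summing over all non-zero entries:
H(X,Y) = -[1/6·log_2(1/6) + 1/18·log_2(1/18) + 1/6·log_2(1/6) + 1/18·log_2(1/18) + 1/18·log_2(1/18) + 1/18·log_2(1/18) + 1/18·log_2(1/18) + 5/18·log_2(5/18) + 1/9·log_2(1/9)]
H(X,Y) = 2.8855 bits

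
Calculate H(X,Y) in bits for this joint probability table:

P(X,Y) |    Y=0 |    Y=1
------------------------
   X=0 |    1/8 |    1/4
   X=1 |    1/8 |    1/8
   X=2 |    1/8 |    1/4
2.5000 bits

Joint entropy is H(X,Y) = -Σ_{x,y} p(x,y) log p(x,y).

Summing over all non-zero entries:
H(X,Y) = -[1/8·log_2(1/8) + 1/4·log_2(1/4) + 1/8·log_2(1/8) + 1/8·log_2(1/8) + 1/8·log_2(1/8) + 1/4·log_2(1/4)]
H(X,Y) = 2.5000 bits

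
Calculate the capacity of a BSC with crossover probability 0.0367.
0.7730 bits

For a binary symmetric channel (BSC) with error probability p:
Capacity C = 1 - H(p) bits per symbol

where H(p) = -p log₂(p) - (1-p) log₂(1-p) is the binary entropy function.

H(0.0367) = 0.2270 bits
C = 1 - 0.2270 = 0.7730 bits per symbol

This means we can reliably transmit up to 0.7730 bits of information per channel use.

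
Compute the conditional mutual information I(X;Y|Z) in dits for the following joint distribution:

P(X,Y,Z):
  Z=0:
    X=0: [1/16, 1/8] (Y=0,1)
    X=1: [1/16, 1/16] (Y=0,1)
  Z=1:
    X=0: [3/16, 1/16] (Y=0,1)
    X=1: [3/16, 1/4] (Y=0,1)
0.0168 dits

Conditional mutual information: I(X;Y|Z) = H(X|Z) + H(Y|Z) - H(X,Y|Z)

H(Z) = 0.2697
H(X,Z) = 0.5568 → H(X|Z) = 0.2871
H(Y,Z) = 0.5668 → H(Y|Z) = 0.2971
H(X,Y,Z) = 0.8371 → H(X,Y|Z) = 0.5673

I(X;Y|Z) = 0.2871 + 0.2971 - 0.5673 = 0.0168 dits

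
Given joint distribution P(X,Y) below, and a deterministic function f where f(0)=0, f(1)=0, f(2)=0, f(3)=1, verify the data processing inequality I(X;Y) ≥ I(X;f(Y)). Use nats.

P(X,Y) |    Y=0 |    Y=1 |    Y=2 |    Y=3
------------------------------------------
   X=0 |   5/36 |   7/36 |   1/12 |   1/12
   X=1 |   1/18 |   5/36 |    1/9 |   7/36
I(X;Y) = 0.0479, I(X;f(Y)) = 0.0314, inequality holds: 0.0479 ≥ 0.0314

Data Processing Inequality: For any Markov chain X → Y → Z, we have I(X;Y) ≥ I(X;Z).

Here Z = f(Y) is a deterministic function of Y, forming X → Y → Z.

Original I(X;Y) = 0.0479 nats

After applying f:
P(X,Z) where Z=f(Y):
- P(X,Z=0) = P(X,Y=0) + P(X,Y=1) + P(X,Y=2)
- P(X,Z=1) = P(X,Y=3)

I(X;Z) = I(X;f(Y)) = 0.0314 nats

Verification: 0.0479 ≥ 0.0314 ✓

Information cannot be created by processing; the function f can only lose information about X.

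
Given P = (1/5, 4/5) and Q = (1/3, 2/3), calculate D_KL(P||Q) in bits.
0.0630 bits

KL divergence: D_KL(P||Q) = Σ p(x) log(p(x)/q(x))

Computing term by term:
  x=0: 1/5 × log_2[(1/5)/(1/3)] = 1/5 × -0.7370 = -0.1474
  x=1: 4/5 × log_2[(4/5)/(2/3)] = 4/5 × 0.2630 = 0.2104

D_KL(P||Q) = 0.0630 bits

Note: KL divergence is always non-negative and equals 0 iff P = Q.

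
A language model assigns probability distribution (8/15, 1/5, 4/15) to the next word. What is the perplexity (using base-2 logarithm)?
2.7445

Perplexity is 2^H (or exp(H) for natural log).

First, H = -Σ p log p = 1.4566 bits
Perplexity = 2^1.4566 = 2.7445

Interpretation: The model's uncertainty is equivalent to choosing uniformly among 2.7 options.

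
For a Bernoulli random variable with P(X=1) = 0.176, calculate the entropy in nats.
0.4653 nats

The binary entropy function is:
H(p) = -p log(p) - (1-p) log(1-p)

H(0.176) = -0.176 × log_e(0.176) - 0.824 × log_e(0.824)
H(0.176) = 0.4653 nats

Note: Binary entropy is maximized at p=0.5 (H=1 bit) and minimized at p=0 or p=1 (H=0).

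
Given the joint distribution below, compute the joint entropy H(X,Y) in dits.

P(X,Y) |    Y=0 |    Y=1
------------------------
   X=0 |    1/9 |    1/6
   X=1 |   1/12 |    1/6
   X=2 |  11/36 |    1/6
0.7424 dits

Joint entropy is H(X,Y) = -Σ_{x,y} p(x,y) log p(x,y).

Summing over all non-zero entries:
H(X,Y) = -[1/9·log_10(1/9) + 1/6·log_10(1/6) + 1/12·log_10(1/12) + 1/6·log_10(1/6) + 11/36·log_10(11/36) + 1/6·log_10(1/6)]
H(X,Y) = 0.7424 dits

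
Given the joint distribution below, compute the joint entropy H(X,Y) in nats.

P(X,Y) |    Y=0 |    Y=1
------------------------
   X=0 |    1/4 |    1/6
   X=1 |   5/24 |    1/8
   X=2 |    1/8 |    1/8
1.7518 nats

Joint entropy is H(X,Y) = -Σ_{x,y} p(x,y) log p(x,y).

Summing over all non-zero entries:
H(X,Y) = -[1/4·log_e(1/4) + 1/6·log_e(1/6) + 5/24·log_e(5/24) + 1/8·log_e(1/8) + 1/8·log_e(1/8) + 1/8·log_e(1/8)]
H(X,Y) = 1.7518 nats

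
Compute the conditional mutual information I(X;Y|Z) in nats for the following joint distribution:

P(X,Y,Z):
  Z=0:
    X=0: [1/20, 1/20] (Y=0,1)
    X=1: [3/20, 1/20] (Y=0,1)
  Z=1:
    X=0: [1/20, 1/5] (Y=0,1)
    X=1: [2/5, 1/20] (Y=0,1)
0.1833 nats

Conditional mutual information: I(X;Y|Z) = H(X|Z) + H(Y|Z) - H(X,Y|Z)

H(Z) = 0.6109
H(X,Z) = 1.2580 → H(X|Z) = 0.6472
H(Y,Z) = 1.2580 → H(Y|Z) = 0.6472
H(X,Y,Z) = 1.7219 → H(X,Y|Z) = 1.1110

I(X;Y|Z) = 0.6472 + 0.6472 - 1.1110 = 0.1833 nats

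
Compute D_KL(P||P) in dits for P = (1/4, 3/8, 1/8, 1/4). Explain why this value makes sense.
0.0000 dits

KL divergence satisfies the Gibbs inequality: D_KL(P||Q) ≥ 0 for all distributions P, Q.

D_KL(P||Q) = Σ p(x) log(p(x)/q(x))
Each term is p(x) × log_10(p(x)/p(x)) = p(x) × log_10(1) = 0, so the sum is 0.
D_KL(P||Q) = 0.0000 dits

When P = Q, the KL divergence is exactly 0, as there is no 'divergence' between identical distributions.

This non-negativity is a fundamental property: relative entropy cannot be negative because it measures how different Q is from P.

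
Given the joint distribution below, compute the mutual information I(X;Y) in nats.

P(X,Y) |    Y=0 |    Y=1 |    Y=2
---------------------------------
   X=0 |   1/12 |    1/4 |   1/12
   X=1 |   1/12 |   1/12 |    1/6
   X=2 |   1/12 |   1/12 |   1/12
0.0604 nats

Mutual information: I(X;Y) = H(X) + H(Y) - H(X,Y)

Marginals:
P(X) = (5/12, 1/3, 1/4), H(X) = 1.0776 nats
P(Y) = (1/4, 5/12, 1/3), H(Y) = 1.0776 nats

Joint entropy: H(X,Y) = 2.0947 nats

I(X;Y) = 1.0776 + 1.0776 - 2.0947 = 0.0604 nats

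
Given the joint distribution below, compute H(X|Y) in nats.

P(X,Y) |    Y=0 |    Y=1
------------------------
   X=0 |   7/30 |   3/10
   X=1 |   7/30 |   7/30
0.6890 nats

Using the chain rule: H(X|Y) = H(X,Y) - H(Y)

First, compute H(X,Y) = 1.3799 nats

Marginal P(Y) = (7/15, 8/15)
H(Y) = 0.6909 nats

H(X|Y) = H(X,Y) - H(Y) = 1.3799 - 0.6909 = 0.6890 nats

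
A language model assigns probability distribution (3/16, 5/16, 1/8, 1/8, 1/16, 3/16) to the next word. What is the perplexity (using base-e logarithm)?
5.3891

Perplexity is e^H (or exp(H) for natural log).

First, H = -Σ p log p = 1.6844 nats
Perplexity = e^1.6844 = 5.3891

Interpretation: The model's uncertainty is equivalent to choosing uniformly among 5.4 options.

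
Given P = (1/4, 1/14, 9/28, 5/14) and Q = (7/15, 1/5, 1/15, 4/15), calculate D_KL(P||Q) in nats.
0.3804 nats

KL divergence: D_KL(P||Q) = Σ p(x) log(p(x)/q(x))

Computing term by term:
  x=0: 1/4 × log_e[(1/4)/(7/15)] = 1/4 × -0.6242 = -0.1560
  x=1: 1/14 × log_e[(1/14)/(1/5)] = 1/14 × -1.0296 = -0.0735
  x=2: 9/28 × log_e[(9/28)/(1/15)] = 9/28 × 1.5731 = 0.5056
  x=3: 5/14 × log_e[(5/14)/(4/15)] = 5/14 × 0.2921 = 0.1043

D_KL(P||Q) = 0.3804 nats

Note: KL divergence is always non-negative and equals 0 iff P = Q.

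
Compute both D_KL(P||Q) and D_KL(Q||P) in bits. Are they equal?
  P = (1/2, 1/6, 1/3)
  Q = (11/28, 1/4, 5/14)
D_KL(P||Q) = 0.0433, D_KL(Q||P) = 0.0451

KL divergence is not symmetric: D_KL(P||Q) ≠ D_KL(Q||P) in general.

D_KL(P||Q) = 0.0433 bits
D_KL(Q||P) = 0.0451 bits

No, they are not equal!

This asymmetry is why KL divergence is not a true distance metric.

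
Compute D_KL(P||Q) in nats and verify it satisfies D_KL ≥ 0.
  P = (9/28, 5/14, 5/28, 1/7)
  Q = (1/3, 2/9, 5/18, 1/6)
0.0568 nats

KL divergence satisfies the Gibbs inequality: D_KL(P||Q) ≥ 0 for all distributions P, Q.

D_KL(P||Q) = Σ p(x) log(p(x)/q(x))
Term by term:
  x=0: 9/28 × log_e[(9/28)/(1/3)] = -0.0117
  x=1: 5/14 × log_e[(5/14)/(2/9)] = 0.1694
  x=2: 5/28 × log_e[(5/28)/(5/18)] = -0.0789
  x=3: 1/7 × log_e[(1/7)/(1/6)] = -0.0220
D_KL(P||Q) = 0.0568 nats

D_KL(P||Q) = 0.0568 ≥ 0 ✓

This non-negativity is a fundamental property: relative entropy cannot be negative because it measures how different Q is from P.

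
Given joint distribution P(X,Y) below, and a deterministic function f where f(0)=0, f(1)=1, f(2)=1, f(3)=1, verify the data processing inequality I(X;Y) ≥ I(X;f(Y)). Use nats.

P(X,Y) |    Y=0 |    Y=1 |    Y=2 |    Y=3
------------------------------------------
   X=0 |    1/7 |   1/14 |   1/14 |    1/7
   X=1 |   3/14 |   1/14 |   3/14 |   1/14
I(X;Y) = 0.0465, I(X;f(Y)) = 0.0009, inequality holds: 0.0465 ≥ 0.0009

Data Processing Inequality: For any Markov chain X → Y → Z, we have I(X;Y) ≥ I(X;Z).

Here Z = f(Y) is a deterministic function of Y, forming X → Y → Z.

Original I(X;Y) = 0.0465 nats

After applying f:
P(X,Z) where Z=f(Y):
- P(X,Z=0) = P(X,Y=0)
- P(X,Z=1) = P(X,Y=1) + P(X,Y=2) + P(X,Y=3)

I(X;Z) = I(X;f(Y)) = 0.0009 nats

Verification: 0.0465 ≥ 0.0009 ✓

Information cannot be created by processing; the function f can only lose information about X.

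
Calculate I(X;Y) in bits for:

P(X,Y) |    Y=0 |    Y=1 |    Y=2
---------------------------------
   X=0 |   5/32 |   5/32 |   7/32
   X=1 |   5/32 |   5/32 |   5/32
0.0047 bits

Mutual information: I(X;Y) = H(X) + H(Y) - H(X,Y)

Marginals:
P(X) = (17/32, 15/32), H(X) = 0.9972 bits
P(Y) = (5/16, 5/16, 3/8), H(Y) = 1.5794 bits

Joint entropy: H(X,Y) = 2.5719 bits

I(X;Y) = 0.9972 + 1.5794 - 2.5719 = 0.0047 bits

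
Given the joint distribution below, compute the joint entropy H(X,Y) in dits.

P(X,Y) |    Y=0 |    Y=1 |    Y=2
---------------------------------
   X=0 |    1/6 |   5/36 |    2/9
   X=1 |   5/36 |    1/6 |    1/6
0.7724 dits

Joint entropy is H(X,Y) = -Σ_{x,y} p(x,y) log p(x,y).

Summing over all non-zero entries:
H(X,Y) = -[1/6·log_10(1/6) + 5/36·log_10(5/36) + 2/9·log_10(2/9) + 5/36·log_10(5/36) + 1/6·log_10(1/6) + 1/6·log_10(1/6)]
H(X,Y) = 0.7724 dits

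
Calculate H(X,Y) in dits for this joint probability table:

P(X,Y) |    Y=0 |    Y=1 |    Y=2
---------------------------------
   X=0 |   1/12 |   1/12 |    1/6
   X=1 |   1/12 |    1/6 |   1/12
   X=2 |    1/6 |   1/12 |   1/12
0.9287 dits

Joint entropy is H(X,Y) = -Σ_{x,y} p(x,y) log p(x,y).

Summing over all non-zero entries:
H(X,Y) = -[1/12·log_10(1/12) + 1/12·log_10(1/12) + 1/6·log_10(1/6) + 1/12·log_10(1/12) + 1/6·log_10(1/6) + 1/12·log_10(1/12) + 1/6·log_10(1/6) + 1/12·log_10(1/12) + 1/12·log_10(1/12)]
H(X,Y) = 0.9287 dits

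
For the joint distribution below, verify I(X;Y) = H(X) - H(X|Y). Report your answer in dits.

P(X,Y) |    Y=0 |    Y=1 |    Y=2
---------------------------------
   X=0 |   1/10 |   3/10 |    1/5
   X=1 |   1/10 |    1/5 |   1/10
I(X;Y) = 0.0030 dits

Mutual information has multiple equivalent forms:
- I(X;Y) = H(X) - H(X|Y)
- I(X;Y) = H(Y) - H(Y|X)
- I(X;Y) = H(X) + H(Y) - H(X,Y)

Computing all quantities:
H(X) = 0.2923, H(Y) = 0.4472, H(X,Y) = 0.7365
H(X|Y) = 0.2893, H(Y|X) = 0.4442

Verification:
H(X) - H(X|Y) = 0.2923 - 0.2893 = 0.0030
H(Y) - H(Y|X) = 0.4472 - 0.4442 = 0.0030
H(X) + H(Y) - H(X,Y) = 0.2923 + 0.4472 - 0.7365 = 0.0030

All forms give I(X;Y) = 0.0030 dits. ✓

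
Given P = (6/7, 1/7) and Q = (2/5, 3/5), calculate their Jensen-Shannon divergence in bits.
0.1705 bits

Jensen-Shannon divergence is:
JSD(P||Q) = 0.5 × D_KL(P||M) + 0.5 × D_KL(Q||M)
where M = 0.5 × (P + Q) is the mixture distribution.

M = 0.5 × (6/7, 1/7) + 0.5 × (2/5, 3/5) = (22/35, 13/35)

D_KL(P||M) = 0.1866 bits
D_KL(Q||M) = 0.1543 bits

JSD(P||Q) = 0.5 × 0.1866 + 0.5 × 0.1543 = 0.1705 bits

Unlike KL divergence, JSD is symmetric and bounded: 0 ≤ JSD ≤ log(2).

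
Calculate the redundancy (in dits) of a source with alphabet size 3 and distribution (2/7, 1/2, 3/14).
0.0278 dits

Redundancy measures how far a source is from maximum entropy:
R = H_max - H(X)

Maximum entropy for 3 symbols: H_max = log_10(3) = 0.4771 dits
Actual entropy: H(X) = 0.4493 dits
Redundancy: R = 0.4771 - 0.4493 = 0.0278 dits

This redundancy represents potential for compression: the source could be compressed by 0.0278 dits per symbol.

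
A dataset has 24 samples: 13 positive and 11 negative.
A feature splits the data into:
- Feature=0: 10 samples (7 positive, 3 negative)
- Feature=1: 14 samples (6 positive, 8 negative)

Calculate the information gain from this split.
0.0531 bits

Information Gain = H(Y) - H(Y|Feature)

Before split:
P(positive) = 13/24 = 0.5417
H(Y) = 0.9950 bits

After split:
Feature=0: H = 0.8813 bits (weight = 10/24)
Feature=1: H = 0.9852 bits (weight = 14/24)
H(Y|Feature) = (10/24)×0.8813 + (14/24)×0.9852 = 0.9419 bits

Information Gain = 0.9950 - 0.9419 = 0.0531 bits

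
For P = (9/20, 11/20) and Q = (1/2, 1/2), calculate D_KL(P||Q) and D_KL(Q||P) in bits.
D_KL(P||Q) = 0.0072, D_KL(Q||P) = 0.0072

KL divergence is not symmetric: D_KL(P||Q) ≠ D_KL(Q||P) in general.

D_KL(P||Q) = 0.0072 bits
D_KL(Q||P) = 0.0072 bits

In this case they happen to be equal (to 4 decimal places).

This asymmetry is why KL divergence is not a true distance metric.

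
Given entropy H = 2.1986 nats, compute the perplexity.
9.0124

Perplexity is e^H (or exp(H) for natural log).

H = 2.1986 nats
Perplexity = e^2.1986 = 9.0124

Interpretation: The model's uncertainty is equivalent to choosing uniformly among 9.0 options.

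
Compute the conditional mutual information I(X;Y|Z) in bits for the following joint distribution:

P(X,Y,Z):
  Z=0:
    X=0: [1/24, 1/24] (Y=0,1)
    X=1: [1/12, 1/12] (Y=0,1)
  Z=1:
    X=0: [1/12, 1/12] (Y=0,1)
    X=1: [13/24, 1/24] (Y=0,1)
0.1043 bits

Conditional mutual information: I(X;Y|Z) = H(X|Z) + H(Y|Z) - H(X,Y|Z)

H(Z) = 0.8113
H(X,Z) = 1.6140 → H(X|Z) = 0.8027
H(Y,Z) = 1.5488 → H(Y|Z) = 0.7375
H(X,Y,Z) = 2.2472 → H(X,Y|Z) = 1.4359

I(X;Y|Z) = 0.8027 + 0.7375 - 1.4359 = 0.1043 bits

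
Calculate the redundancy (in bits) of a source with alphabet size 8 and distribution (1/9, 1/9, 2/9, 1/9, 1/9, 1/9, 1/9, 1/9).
0.0523 bits

Redundancy measures how far a source is from maximum entropy:
R = H_max - H(X)

Maximum entropy for 8 symbols: H_max = log_2(8) = 3.0000 bits
Actual entropy: H(X) = 2.9477 bits
Redundancy: R = 3.0000 - 2.9477 = 0.0523 bits

This redundancy represents potential for compression: the source could be compressed by 0.0523 bits per symbol.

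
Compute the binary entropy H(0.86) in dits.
0.1759 dits

The binary entropy function is:
H(p) = -p log(p) - (1-p) log(1-p)

H(0.86) = -0.86 × log_10(0.86) - 0.14 × log_10(0.14)
H(0.86) = 0.1759 dits

Note: Binary entropy is maximized at p=0.5 (H=1 bit) and minimized at p=0 or p=1 (H=0).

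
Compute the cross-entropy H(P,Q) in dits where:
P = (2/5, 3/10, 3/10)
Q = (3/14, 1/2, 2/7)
0.5211 dits

Cross-entropy: H(P,Q) = -Σ p(x) log q(x)

Alternatively: H(P,Q) = H(P) + D_KL(P||Q)
H(P) = 0.4729 dits
D_KL(P||Q) = 0.0482 dits

H(P,Q) = 0.4729 + 0.0482 = 0.5211 dits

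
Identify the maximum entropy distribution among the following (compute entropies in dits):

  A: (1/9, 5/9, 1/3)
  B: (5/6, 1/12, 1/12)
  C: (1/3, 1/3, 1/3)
C

For a discrete distribution over n outcomes, entropy is maximized by the uniform distribution.

Computing entropies:
H(A) = 0.4069 dits
H(B) = 0.2458 dits
H(C) = 0.4771 dits

The uniform distribution (where all probabilities equal 1/3) achieves the maximum entropy of log_10(3) = 0.4771 dits.

Distribution C has the highest entropy.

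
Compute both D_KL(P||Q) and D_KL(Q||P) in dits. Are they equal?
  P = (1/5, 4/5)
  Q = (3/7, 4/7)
D_KL(P||Q) = 0.0507, D_KL(Q||P) = 0.0584

KL divergence is not symmetric: D_KL(P||Q) ≠ D_KL(Q||P) in general.

D_KL(P||Q) = 0.0507 dits
D_KL(Q||P) = 0.0584 dits

No, they are not equal!

This asymmetry is why KL divergence is not a true distance metric.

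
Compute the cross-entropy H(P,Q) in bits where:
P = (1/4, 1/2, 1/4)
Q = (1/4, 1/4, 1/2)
1.7500 bits

Cross-entropy: H(P,Q) = -Σ p(x) log q(x)

Alternatively: H(P,Q) = H(P) + D_KL(P||Q)
H(P) = 1.5000 bits
D_KL(P||Q) = 0.2500 bits

H(P,Q) = 1.5000 + 0.2500 = 1.7500 bits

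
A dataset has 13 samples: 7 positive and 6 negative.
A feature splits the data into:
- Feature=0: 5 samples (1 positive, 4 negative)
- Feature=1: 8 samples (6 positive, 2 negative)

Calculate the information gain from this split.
0.2188 bits

Information Gain = H(Y) - H(Y|Feature)

Before split:
P(positive) = 7/13 = 0.5385
H(Y) = 0.9957 bits

After split:
Feature=0: H = 0.7219 bits (weight = 5/13)
Feature=1: H = 0.8113 bits (weight = 8/13)
H(Y|Feature) = (5/13)×0.7219 + (8/13)×0.8113 = 0.7769 bits

Information Gain = 0.9957 - 0.7769 = 0.2188 bits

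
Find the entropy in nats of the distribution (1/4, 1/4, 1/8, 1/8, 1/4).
1.5596 nats

Shannon entropy is H(X) = -Σ p(x) log p(x).

For P = (1/4, 1/4, 1/8, 1/8, 1/4):
H = -1/4 × log_e(1/4) -1/4 × log_e(1/4) -1/8 × log_e(1/8) -1/8 × log_e(1/8) -1/4 × log_e(1/4)
H = 1.5596 nats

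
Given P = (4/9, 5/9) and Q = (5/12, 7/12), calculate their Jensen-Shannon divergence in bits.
0.0006 bits

Jensen-Shannon divergence is:
JSD(P||Q) = 0.5 × D_KL(P||M) + 0.5 × D_KL(Q||M)
where M = 0.5 × (P + Q) is the mixture distribution.

M = 0.5 × (4/9, 5/9) + 0.5 × (5/12, 7/12) = (0.430556, 0.569444)

D_KL(P||M) = 0.0006 bits
D_KL(Q||M) = 0.0006 bits

JSD(P||Q) = 0.5 × 0.0006 + 0.5 × 0.0006 = 0.0006 bits

Unlike KL divergence, JSD is symmetric and bounded: 0 ≤ JSD ≤ log(2).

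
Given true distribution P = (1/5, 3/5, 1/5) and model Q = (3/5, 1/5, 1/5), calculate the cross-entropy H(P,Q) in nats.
1.3897 nats

Cross-entropy: H(P,Q) = -Σ p(x) log q(x)

Alternatively: H(P,Q) = H(P) + D_KL(P||Q)
H(P) = 0.9503 nats
D_KL(P||Q) = 0.4394 nats

H(P,Q) = 0.9503 + 0.4394 = 1.3897 nats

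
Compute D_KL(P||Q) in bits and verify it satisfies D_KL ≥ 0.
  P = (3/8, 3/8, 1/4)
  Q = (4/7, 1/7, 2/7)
0.2461 bits

KL divergence satisfies the Gibbs inequality: D_KL(P||Q) ≥ 0 for all distributions P, Q.

D_KL(P||Q) = Σ p(x) log(p(x)/q(x))
Term by term:
  x=0: 3/8 × log_2[(3/8)/(4/7)] = -0.2279
  x=1: 3/8 × log_2[(3/8)/(1/7)] = 0.5221
  x=2: 1/4 × log_2[(1/4)/(2/7)] = -0.0482
D_KL(P||Q) = 0.2461 bits

D_KL(P||Q) = 0.2461 ≥ 0 ✓

This non-negativity is a fundamental property: relative entropy cannot be negative because it measures how different Q is from P.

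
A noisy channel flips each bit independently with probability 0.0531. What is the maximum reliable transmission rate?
0.7006 bits

For a binary symmetric channel (BSC) with error probability p:
Capacity C = 1 - H(p) bits per symbol

where H(p) = -p log₂(p) - (1-p) log₂(1-p) is the binary entropy function.

H(0.0531) = 0.2994 bits
C = 1 - 0.2994 = 0.7006 bits per symbol

This means we can reliably transmit up to 0.7006 bits of information per channel use.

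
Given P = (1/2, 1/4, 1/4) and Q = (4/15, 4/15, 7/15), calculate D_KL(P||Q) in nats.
0.1421 nats

KL divergence: D_KL(P||Q) = Σ p(x) log(p(x)/q(x))

Computing term by term:
  x=0: 1/2 × log_e[(1/2)/(4/15)] = 1/2 × 0.6286 = 0.3143
  x=1: 1/4 × log_e[(1/4)/(4/15)] = 1/4 × -0.0645 = -0.0161
  x=2: 1/4 × log_e[(1/4)/(7/15)] = 1/4 × -0.6242 = -0.1560

D_KL(P||Q) = 0.1421 nats

Note: KL divergence is always non-negative and equals 0 iff P = Q.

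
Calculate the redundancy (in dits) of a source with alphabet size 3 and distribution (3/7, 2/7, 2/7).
0.0085 dits

Redundancy measures how far a source is from maximum entropy:
R = H_max - H(X)

Maximum entropy for 3 symbols: H_max = log_10(3) = 0.4771 dits
Actual entropy: H(X) = 0.4686 dits
Redundancy: R = 0.4771 - 0.4686 = 0.0085 dits

This redundancy represents potential for compression: the source could be compressed by 0.0085 dits per symbol.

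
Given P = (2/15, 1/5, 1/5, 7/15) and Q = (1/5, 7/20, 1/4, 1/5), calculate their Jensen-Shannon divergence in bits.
0.0614 bits

Jensen-Shannon divergence is:
JSD(P||Q) = 0.5 × D_KL(P||M) + 0.5 × D_KL(Q||M)
where M = 0.5 × (P + Q) is the mixture distribution.

M = 0.5 × (2/15, 1/5, 1/5, 7/15) + 0.5 × (1/5, 7/20, 1/4, 1/5) = (1/6, 11/40, 9/40, 1/3)

D_KL(P||M) = 0.0577 bits
D_KL(Q||M) = 0.0650 bits

JSD(P||Q) = 0.5 × 0.0577 + 0.5 × 0.0650 = 0.0614 bits

Unlike KL divergence, JSD is symmetric and bounded: 0 ≤ JSD ≤ log(2).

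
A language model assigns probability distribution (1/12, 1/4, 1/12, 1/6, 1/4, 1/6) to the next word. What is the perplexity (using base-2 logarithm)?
5.4989

Perplexity is 2^H (or exp(H) for natural log).

First, H = -Σ p log p = 2.4591 bits
Perplexity = 2^2.4591 = 5.4989

Interpretation: The model's uncertainty is equivalent to choosing uniformly among 5.5 options.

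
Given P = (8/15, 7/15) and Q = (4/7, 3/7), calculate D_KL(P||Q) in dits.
0.0013 dits

KL divergence: D_KL(P||Q) = Σ p(x) log(p(x)/q(x))

Computing term by term:
  x=0: 8/15 × log_10[(8/15)/(4/7)] = 8/15 × -0.0300 = -0.0160
  x=1: 7/15 × log_10[(7/15)/(3/7)] = 7/15 × 0.0370 = 0.0173

D_KL(P||Q) = 0.0013 dits

Note: KL divergence is always non-negative and equals 0 iff P = Q.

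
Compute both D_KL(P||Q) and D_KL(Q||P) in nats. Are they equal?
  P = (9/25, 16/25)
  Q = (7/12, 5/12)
D_KL(P||Q) = 0.1009, D_KL(Q||P) = 0.1027

KL divergence is not symmetric: D_KL(P||Q) ≠ D_KL(Q||P) in general.

D_KL(P||Q) = 0.1009 nats
D_KL(Q||P) = 0.1027 nats

No, they are not equal!

This asymmetry is why KL divergence is not a true distance metric.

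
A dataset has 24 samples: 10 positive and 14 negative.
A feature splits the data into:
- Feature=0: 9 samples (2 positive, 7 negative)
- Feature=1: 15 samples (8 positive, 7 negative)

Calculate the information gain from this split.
0.0703 bits

Information Gain = H(Y) - H(Y|Feature)

Before split:
P(positive) = 10/24 = 0.4167
H(Y) = 0.9799 bits

After split:
Feature=0: H = 0.7642 bits (weight = 9/24)
Feature=1: H = 0.9968 bits (weight = 15/24)
H(Y|Feature) = (9/24)×0.7642 + (15/24)×0.9968 = 0.9096 bits

Information Gain = 0.9799 - 0.9096 = 0.0703 bits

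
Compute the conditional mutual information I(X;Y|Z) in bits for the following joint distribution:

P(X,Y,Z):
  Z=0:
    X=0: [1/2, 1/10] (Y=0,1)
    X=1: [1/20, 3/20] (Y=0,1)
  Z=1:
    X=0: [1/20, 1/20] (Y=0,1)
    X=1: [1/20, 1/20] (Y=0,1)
0.1646 bits

Conditional mutual information: I(X;Y|Z) = H(X|Z) + H(Y|Z) - H(X,Y|Z)

H(Z) = 0.7219
H(X,Z) = 1.5710 → H(X|Z) = 0.8490
H(Y,Z) = 1.6388 → H(Y|Z) = 0.9168
H(X,Y,Z) = 2.3232 → H(X,Y|Z) = 1.6013

I(X;Y|Z) = 0.8490 + 0.9168 - 1.6013 = 0.1646 bits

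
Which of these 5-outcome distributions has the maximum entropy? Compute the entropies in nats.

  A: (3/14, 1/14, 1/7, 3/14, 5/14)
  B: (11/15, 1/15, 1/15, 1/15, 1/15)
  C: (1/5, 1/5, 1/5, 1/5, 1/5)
C

For a discrete distribution over n outcomes, entropy is maximized by the uniform distribution.

Computing entropies:
H(A) = 1.4944 nats
H(B) = 0.9496 nats
H(C) = 1.6094 nats

The uniform distribution (where all probabilities equal 1/5) achieves the maximum entropy of log_e(5) = 1.6094 nats.

Distribution C has the highest entropy.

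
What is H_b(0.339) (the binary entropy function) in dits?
0.2781 dits

The binary entropy function is:
H(p) = -p log(p) - (1-p) log(1-p)

H(0.339) = -0.339 × log_10(0.339) - 0.661 × log_10(0.661)
H(0.339) = 0.2781 dits

Note: Binary entropy is maximized at p=0.5 (H=1 bit) and minimized at p=0 or p=1 (H=0).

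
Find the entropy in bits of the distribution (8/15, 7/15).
0.9968 bits

Shannon entropy is H(X) = -Σ p(x) log p(x).

For P = (8/15, 7/15):
H = -8/15 × log_2(8/15) -7/15 × log_2(7/15)
H = 0.9968 bits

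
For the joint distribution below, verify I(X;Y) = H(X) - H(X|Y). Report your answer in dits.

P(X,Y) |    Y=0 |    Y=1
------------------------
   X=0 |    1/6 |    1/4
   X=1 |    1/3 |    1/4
I(X;Y) = 0.0062 dits

Mutual information has multiple equivalent forms:
- I(X;Y) = H(X) - H(X|Y)
- I(X;Y) = H(Y) - H(Y|X)
- I(X;Y) = H(X) + H(Y) - H(X,Y)

Computing all quantities:
H(X) = 0.2950, H(Y) = 0.3010, H(X,Y) = 0.5898
H(X|Y) = 0.2887, H(Y|X) = 0.2948

Verification:
H(X) - H(X|Y) = 0.2950 - 0.2887 = 0.0062
H(Y) - H(Y|X) = 0.3010 - 0.2948 = 0.0062
H(X) + H(Y) - H(X,Y) = 0.2950 + 0.3010 - 0.5898 = 0.0062

All forms give I(X;Y) = 0.0062 dits. ✓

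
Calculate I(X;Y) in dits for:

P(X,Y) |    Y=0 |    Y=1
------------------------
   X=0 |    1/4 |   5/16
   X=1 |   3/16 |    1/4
0.0001 dits

Mutual information: I(X;Y) = H(X) + H(Y) - H(X,Y)

Marginals:
P(X) = (9/16, 7/16), H(X) = 0.2976 dits
P(Y) = (7/16, 9/16), H(Y) = 0.2976 dits

Joint entropy: H(X,Y) = 0.5952 dits

I(X;Y) = 0.2976 + 0.2976 - 0.5952 = 0.0001 dits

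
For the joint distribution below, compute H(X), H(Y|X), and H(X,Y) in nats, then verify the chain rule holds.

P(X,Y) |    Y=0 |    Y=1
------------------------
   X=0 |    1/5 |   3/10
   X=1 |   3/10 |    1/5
H(X,Y) = 1.3662, H(X) = 0.6931, H(Y|X) = 0.6730 (all in nats)

Chain rule: H(X,Y) = H(X) + H(Y|X)

Left side — joint entropy directly:
H(X,Y) = -Σ p(x,y) log p(x,y) = 1.3662 nats

Right side — compute H(Y|X) from the conditional distributions:
P(X) = (1/2, 1/2), so H(X) = 0.6931 nats
H(Y|X) = Σ_x P(X=x) · H(Y|X=x):
  P(Y|X=0) = (2/5, 3/5), H(Y|X=0) = 0.6730, weight P(X=0) = 1/2
  P(Y|X=1) = (3/5, 2/5), H(Y|X=1) = 0.6730, weight P(X=1) = 1/2
H(Y|X) = 0.6730 nats

H(X) + H(Y|X) = 0.6931 + 0.6730 = 1.3662 nats

Both sides equal 1.3662 nats. ✓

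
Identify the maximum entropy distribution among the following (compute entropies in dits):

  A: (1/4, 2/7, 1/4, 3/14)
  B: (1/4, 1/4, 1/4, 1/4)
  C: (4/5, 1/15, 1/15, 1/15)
B

For a discrete distribution over n outcomes, entropy is maximized by the uniform distribution.

Computing entropies:
H(A) = 0.5998 dits
H(B) = 0.6021 dits
H(C) = 0.3127 dits

The uniform distribution (where all probabilities equal 1/4) achieves the maximum entropy of log_10(4) = 0.6021 dits.

Distribution B has the highest entropy.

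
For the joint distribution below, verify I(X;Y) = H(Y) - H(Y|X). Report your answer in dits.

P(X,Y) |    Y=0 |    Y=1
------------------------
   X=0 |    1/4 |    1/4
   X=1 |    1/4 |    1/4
I(X;Y) = 0.0000 dits

Mutual information has multiple equivalent forms:
- I(X;Y) = H(X) - H(X|Y)
- I(X;Y) = H(Y) - H(Y|X)
- I(X;Y) = H(X) + H(Y) - H(X,Y)

Computing all quantities:
H(X) = 0.3010, H(Y) = 0.3010, H(X,Y) = 0.6021
H(X|Y) = 0.3010, H(Y|X) = 0.3010

Verification:
H(X) - H(X|Y) = 0.3010 - 0.3010 = 0.0000
H(Y) - H(Y|X) = 0.3010 - 0.3010 = 0.0000
H(X) + H(Y) - H(X,Y) = 0.3010 + 0.3010 - 0.6021 = 0.0000

All forms give I(X;Y) = 0.0000 dits. ✓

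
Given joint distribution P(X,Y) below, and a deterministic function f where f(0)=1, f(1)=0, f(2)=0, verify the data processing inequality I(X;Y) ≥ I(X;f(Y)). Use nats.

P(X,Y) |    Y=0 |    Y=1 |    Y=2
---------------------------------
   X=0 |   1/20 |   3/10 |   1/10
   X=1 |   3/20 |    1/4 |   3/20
I(X;Y) = 0.0285, I(X;f(Y)) = 0.0212, inequality holds: 0.0285 ≥ 0.0212

Data Processing Inequality: For any Markov chain X → Y → Z, we have I(X;Y) ≥ I(X;Z).

Here Z = f(Y) is a deterministic function of Y, forming X → Y → Z.

Original I(X;Y) = 0.0285 nats

After applying f:
P(X,Z) where Z=f(Y):
- P(X,Z=0) = P(X,Y=1) + P(X,Y=2)
- P(X,Z=1) = P(X,Y=0)

I(X;Z) = I(X;f(Y)) = 0.0212 nats

Verification: 0.0285 ≥ 0.0212 ✓

Information cannot be created by processing; the function f can only lose information about X.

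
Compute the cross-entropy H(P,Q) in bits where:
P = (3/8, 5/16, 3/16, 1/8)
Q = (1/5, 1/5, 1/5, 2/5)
2.1969 bits

Cross-entropy: H(P,Q) = -Σ p(x) log q(x)

Alternatively: H(P,Q) = H(P) + D_KL(P||Q)
H(P) = 1.8829 bits
D_KL(P||Q) = 0.3141 bits

H(P,Q) = 1.8829 + 0.3141 = 2.1969 bits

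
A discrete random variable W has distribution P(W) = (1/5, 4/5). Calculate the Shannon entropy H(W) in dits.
0.2173 dits

Shannon entropy is H(X) = -Σ p(x) log p(x).

For P = (1/5, 4/5):
H = -1/5 × log_10(1/5) -4/5 × log_10(4/5)
H = 0.2173 dits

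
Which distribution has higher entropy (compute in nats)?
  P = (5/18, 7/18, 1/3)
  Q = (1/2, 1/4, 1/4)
P

Computing entropies in nats:
H(P) = 1.0893
H(Q) = 1.0397

Distribution P has higher entropy.

Intuition: The distribution closer to uniform (more spread out) has higher entropy.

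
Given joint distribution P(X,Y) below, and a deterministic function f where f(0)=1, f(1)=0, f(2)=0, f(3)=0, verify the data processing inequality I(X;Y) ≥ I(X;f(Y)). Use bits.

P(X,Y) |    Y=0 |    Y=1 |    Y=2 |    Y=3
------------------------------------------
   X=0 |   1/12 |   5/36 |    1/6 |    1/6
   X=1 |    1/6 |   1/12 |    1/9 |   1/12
I(X;Y) = 0.0501, I(X;f(Y)) = 0.0483, inequality holds: 0.0501 ≥ 0.0483

Data Processing Inequality: For any Markov chain X → Y → Z, we have I(X;Y) ≥ I(X;Z).

Here Z = f(Y) is a deterministic function of Y, forming X → Y → Z.

Original I(X;Y) = 0.0501 bits

After applying f:
P(X,Z) where Z=f(Y):
- P(X,Z=0) = P(X,Y=1) + P(X,Y=2) + P(X,Y=3)
- P(X,Z=1) = P(X,Y=0)

I(X;Z) = I(X;f(Y)) = 0.0483 bits

Verification: 0.0501 ≥ 0.0483 ✓

Information cannot be created by processing; the function f can only lose information about X.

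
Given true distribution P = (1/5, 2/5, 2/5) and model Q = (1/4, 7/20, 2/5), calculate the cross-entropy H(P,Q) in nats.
1.0637 nats

Cross-entropy: H(P,Q) = -Σ p(x) log q(x)

Alternatively: H(P,Q) = H(P) + D_KL(P||Q)
H(P) = 1.0549 nats
D_KL(P||Q) = 0.0088 nats

H(P,Q) = 1.0549 + 0.0088 = 1.0637 nats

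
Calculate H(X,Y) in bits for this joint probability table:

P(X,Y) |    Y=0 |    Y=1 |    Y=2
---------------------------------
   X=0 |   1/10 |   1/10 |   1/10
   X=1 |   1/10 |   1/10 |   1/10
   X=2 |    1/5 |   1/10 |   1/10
3.1219 bits

Joint entropy is H(X,Y) = -Σ_{x,y} p(x,y) log p(x,y).

Summing over all non-zero entries:
H(X,Y) = -[1/10·log_2(1/10) + 1/10·log_2(1/10) + 1/10·log_2(1/10) + 1/10·log_2(1/10) + 1/10·log_2(1/10) + 1/10·log_2(1/10) + 1/5·log_2(1/5) + 1/10·log_2(1/10) + 1/10·log_2(1/10)]
H(X,Y) = 3.1219 bits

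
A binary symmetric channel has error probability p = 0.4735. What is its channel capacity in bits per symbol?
0.0020 bits

For a binary symmetric channel (BSC) with error probability p:
Capacity C = 1 - H(p) bits per symbol

where H(p) = -p log₂(p) - (1-p) log₂(1-p) is the binary entropy function.

H(0.4735) = 0.9980 bits
C = 1 - 0.9980 = 0.0020 bits per symbol

This means we can reliably transmit up to 0.0020 bits of information per channel use.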